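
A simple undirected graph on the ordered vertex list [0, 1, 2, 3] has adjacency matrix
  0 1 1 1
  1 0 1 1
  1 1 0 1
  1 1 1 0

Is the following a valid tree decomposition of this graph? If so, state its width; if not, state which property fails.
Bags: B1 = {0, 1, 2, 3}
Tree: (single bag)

Yes; width 3.

Checking the three conditions: (i) the bags cover all of {0, 1, 2, 3}; (ii) for each edge, some bag contains both endpoints; (iii) the bags containing any fixed vertex form a subtree. All hold, so the decomposition is valid with width 4 − 1 = 3.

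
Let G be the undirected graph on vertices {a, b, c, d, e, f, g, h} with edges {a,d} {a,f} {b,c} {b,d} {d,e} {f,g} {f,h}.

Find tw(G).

1

A width-1 tree decomposition is:
Bags: B1 = {f, g}  B2 = {a, f}  B3 = {a, d}  B4 = {b, d}  B5 = {f, h}  B6 = {b, c}  B7 = {d, e}
Tree: B1–B2, B2–B3, B3–B4, B1–B5, B4–B6, B4–B7
Every bag has size at most 2, so the width is 2 − 1 = 1 and tw(G) ≤ 1. G has an edge, so its treewidth is at least 1. The upper and lower bounds meet at 1, so that is the treewidth.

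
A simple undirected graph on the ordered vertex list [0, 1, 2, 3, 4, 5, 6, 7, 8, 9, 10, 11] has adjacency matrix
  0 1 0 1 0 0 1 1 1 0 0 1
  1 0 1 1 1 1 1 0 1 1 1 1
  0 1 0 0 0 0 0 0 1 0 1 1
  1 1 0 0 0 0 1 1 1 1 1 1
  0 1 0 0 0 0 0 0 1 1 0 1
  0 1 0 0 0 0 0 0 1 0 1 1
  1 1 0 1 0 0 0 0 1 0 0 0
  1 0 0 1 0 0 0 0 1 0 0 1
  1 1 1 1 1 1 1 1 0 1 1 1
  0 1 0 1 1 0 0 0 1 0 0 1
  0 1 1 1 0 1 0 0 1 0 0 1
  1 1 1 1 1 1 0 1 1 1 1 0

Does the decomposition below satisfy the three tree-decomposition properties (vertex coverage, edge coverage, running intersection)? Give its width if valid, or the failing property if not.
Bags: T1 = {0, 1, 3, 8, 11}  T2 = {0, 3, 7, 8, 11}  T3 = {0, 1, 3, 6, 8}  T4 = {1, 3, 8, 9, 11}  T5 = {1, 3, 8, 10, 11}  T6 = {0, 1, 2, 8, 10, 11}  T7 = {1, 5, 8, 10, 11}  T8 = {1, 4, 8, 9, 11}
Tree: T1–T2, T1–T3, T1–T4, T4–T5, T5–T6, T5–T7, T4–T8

A tree decomposition must satisfy three properties: every vertex lies in some bag; for every edge, both endpoints lie together in some bag; and for every vertex, the bags containing it form a connected subtree. Here bags containing vertex 0 are not connected in the tree, so the decomposition is invalid.

No — bags containing vertex 0 are not connected in the tree.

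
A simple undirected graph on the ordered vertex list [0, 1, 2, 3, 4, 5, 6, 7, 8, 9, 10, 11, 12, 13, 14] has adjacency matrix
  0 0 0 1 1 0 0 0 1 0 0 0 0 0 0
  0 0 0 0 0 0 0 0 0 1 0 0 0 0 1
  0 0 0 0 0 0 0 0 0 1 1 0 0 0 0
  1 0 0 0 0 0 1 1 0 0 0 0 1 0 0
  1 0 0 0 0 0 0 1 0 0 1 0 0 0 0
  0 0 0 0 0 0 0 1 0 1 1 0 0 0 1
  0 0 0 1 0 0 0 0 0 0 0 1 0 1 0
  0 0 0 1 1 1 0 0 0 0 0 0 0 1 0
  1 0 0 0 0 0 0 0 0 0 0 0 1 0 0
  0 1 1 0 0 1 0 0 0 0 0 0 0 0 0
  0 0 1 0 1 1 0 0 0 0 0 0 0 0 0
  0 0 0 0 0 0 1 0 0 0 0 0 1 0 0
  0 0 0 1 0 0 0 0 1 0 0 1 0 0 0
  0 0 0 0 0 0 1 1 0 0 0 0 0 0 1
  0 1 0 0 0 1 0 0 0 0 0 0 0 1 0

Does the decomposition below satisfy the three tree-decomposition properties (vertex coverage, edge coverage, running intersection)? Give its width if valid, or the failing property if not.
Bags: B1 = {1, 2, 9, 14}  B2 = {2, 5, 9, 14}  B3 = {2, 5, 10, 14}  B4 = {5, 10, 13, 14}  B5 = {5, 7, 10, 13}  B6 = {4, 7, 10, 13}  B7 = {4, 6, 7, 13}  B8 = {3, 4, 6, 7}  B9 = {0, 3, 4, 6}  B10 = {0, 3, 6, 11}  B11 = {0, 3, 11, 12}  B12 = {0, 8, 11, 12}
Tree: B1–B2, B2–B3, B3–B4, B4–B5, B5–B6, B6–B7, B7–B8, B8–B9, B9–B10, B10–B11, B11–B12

Checking the three conditions: (i) the bags cover all of {0, 1, 2, 3, 4, 5, 6, 7, 8, 9, 10, 11, 12, 13, 14}; (ii) for each edge, some bag contains both endpoints; (iii) the bags containing any fixed vertex form a subtree. All hold, so the decomposition is valid with width 4 − 1 = 3.

Yes; width 3.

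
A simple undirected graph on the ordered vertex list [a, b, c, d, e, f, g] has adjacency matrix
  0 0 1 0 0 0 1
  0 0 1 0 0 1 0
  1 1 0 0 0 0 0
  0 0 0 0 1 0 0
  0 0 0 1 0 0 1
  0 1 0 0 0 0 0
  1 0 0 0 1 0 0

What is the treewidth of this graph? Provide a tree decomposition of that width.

Treewidth 1.
One optimal decomposition is:
Bags: B1 = {d, e}  B2 = {e, g}  B3 = {a, g}  B4 = {a, c}  B5 = {b, c}  B6 = {b, f}
Tree: B1–B2, B2–B3, B3–B4, B4–B5, B5–B6

Every bag has size at most 2, so the width is 2 − 1 = 1 and tw(G) ≤ 1. G has an edge, so its treewidth is at least 1. The upper and lower bounds meet at 1, so that is the treewidth.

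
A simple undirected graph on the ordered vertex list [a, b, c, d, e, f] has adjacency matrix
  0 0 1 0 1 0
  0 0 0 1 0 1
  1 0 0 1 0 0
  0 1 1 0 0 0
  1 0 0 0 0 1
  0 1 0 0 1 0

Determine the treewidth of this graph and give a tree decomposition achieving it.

Every bag has size at most 3, so the width is 3 − 1 = 2 and tw(G) ≤ 2. The edges d–b–f–e–a–c–d form a cycle, so G is not a tree and its treewidth is at least 2. Combining the bounds, tw(G) = 2.

Treewidth 2.
One such decomposition:
Bags: B1 = {b, d, f}  B2 = {d, e, f}  B3 = {a, d, e}  B4 = {a, c, d}
Tree: B1–B2, B2–B3, B3–B4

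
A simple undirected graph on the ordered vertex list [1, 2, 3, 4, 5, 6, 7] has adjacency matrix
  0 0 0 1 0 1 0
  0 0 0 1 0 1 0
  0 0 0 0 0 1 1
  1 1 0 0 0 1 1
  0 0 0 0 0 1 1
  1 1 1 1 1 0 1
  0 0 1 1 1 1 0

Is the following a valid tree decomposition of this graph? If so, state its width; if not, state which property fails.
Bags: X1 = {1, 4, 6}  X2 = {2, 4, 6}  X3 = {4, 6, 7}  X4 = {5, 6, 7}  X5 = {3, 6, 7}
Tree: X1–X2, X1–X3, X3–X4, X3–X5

Every vertex of G appears in some bag (union = {1, 2, 3, 4, 5, 6, 7}); every edge is covered by a bag; and for each vertex v the set of bags containing v is connected in the bag tree. The decomposition is therefore valid. The largest bag has 3 vertices, so the width is 2.

Yes; width 2.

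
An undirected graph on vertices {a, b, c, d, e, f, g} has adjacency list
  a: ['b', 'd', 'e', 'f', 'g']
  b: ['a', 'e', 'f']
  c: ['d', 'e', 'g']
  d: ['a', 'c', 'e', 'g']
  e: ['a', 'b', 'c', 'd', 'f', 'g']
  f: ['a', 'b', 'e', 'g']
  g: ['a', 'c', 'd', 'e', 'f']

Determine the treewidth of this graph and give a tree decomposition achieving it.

The largest bag has 4 vertices, giving width 3; this decomposition certifies tw(G) ≤ 3. For the lower bound, the 4 vertices {c, d, e, g} are pairwise adjacent, and any tree decomposition puts a clique entirely inside one bag — forcing width ≥ 3. Hence tw(G) = 3 exactly.

Treewidth 3.
Bags: B1 = {a, d, e, g}  B2 = {c, d, e, g}  B3 = {a, e, f, g}  B4 = {a, b, e, f}
Tree: B1–B2, B1–B3, B3–B4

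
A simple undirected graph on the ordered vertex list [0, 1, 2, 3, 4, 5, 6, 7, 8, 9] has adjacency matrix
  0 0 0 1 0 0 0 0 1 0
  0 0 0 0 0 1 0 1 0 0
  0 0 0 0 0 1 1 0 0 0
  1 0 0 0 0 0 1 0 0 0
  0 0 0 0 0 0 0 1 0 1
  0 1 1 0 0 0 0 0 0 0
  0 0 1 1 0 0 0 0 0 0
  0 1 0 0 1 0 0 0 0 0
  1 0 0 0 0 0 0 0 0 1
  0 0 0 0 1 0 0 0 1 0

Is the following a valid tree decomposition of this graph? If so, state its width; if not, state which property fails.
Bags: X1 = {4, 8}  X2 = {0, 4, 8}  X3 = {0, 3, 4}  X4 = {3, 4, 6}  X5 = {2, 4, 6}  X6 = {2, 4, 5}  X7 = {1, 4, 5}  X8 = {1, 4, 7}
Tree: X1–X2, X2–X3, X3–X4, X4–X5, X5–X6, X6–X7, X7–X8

A tree decomposition must satisfy three properties: every vertex lies in some bag; for every edge, both endpoints lie together in some bag; and for every vertex, the bags containing it form a connected subtree. Here vertex 9 appears in no bag, so the decomposition is invalid.

No — vertex 9 appears in no bag.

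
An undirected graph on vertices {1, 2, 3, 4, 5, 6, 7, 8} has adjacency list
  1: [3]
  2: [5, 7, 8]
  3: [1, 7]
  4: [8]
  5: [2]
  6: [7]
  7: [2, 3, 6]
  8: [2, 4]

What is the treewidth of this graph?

A width-1 tree decomposition is:
Bags: B1 = {2, 8}  B2 = {2, 7}  B3 = {6, 7}  B4 = {3, 7}  B5 = {2, 5}  B6 = {4, 8}  B7 = {1, 3}
Tree: B1–B2, B2–B3, B3–B4, B1–B5, B1–B6, B4–B7
The largest bag has 2 vertices, giving width 1; this decomposition certifies tw(G) ≤ 1. Since G has at least one edge (e.g. 2–8), it is not an edgeless graph, so tw(G) ≥ 1. Combining the bounds, tw(G) = 1.

1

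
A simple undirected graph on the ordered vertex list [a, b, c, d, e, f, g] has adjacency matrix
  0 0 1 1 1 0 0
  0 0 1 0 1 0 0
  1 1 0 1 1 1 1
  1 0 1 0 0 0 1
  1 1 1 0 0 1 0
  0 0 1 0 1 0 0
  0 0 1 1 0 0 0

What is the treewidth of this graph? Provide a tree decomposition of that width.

Each bag holds 3 vertices, so the decomposition has width 2, which upper-bounds the treewidth. For the lower bound, the 3 vertices {c, d, g} are pairwise adjacent, and any tree decomposition puts a clique entirely inside one bag — forcing width ≥ 2. Therefore the treewidth is 2.

Treewidth 2.
One optimal decomposition is:
Bags: B1 = {c, d, g}  B2 = {a, c, d}  B3 = {a, c, e}  B4 = {c, e, f}  B5 = {b, c, e}
Tree: B1–B2, B2–B3, B3–B4, B4–B5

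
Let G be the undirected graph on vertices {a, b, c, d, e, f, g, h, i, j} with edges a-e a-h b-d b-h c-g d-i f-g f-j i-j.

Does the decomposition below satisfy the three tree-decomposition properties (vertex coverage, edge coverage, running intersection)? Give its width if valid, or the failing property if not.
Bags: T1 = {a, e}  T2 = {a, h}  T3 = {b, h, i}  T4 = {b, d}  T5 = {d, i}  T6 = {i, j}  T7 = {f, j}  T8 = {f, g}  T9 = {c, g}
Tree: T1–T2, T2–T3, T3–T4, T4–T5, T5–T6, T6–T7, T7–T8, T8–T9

No — bags containing vertex i are not connected in the tree.

A tree decomposition must satisfy three properties: every vertex lies in some bag; for every edge, both endpoints lie together in some bag; and for every vertex, the bags containing it form a connected subtree. Here bags containing vertex i are not connected in the tree, so the decomposition is invalid.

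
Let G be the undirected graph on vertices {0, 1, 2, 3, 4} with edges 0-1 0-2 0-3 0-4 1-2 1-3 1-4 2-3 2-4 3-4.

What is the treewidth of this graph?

A width-4 tree decomposition is:
Bags: B1 = {0, 1, 2, 3, 4}
Tree: (single bag)
A single bag containing all 5 vertices is trivially a valid decomposition of width 4. For the lower bound, the 5 vertices {0, 1, 2, 3, 4} are pairwise adjacent, and any tree decomposition puts a clique entirely inside one bag — forcing width ≥ 4. Combining the bounds, tw(G) = 4.

4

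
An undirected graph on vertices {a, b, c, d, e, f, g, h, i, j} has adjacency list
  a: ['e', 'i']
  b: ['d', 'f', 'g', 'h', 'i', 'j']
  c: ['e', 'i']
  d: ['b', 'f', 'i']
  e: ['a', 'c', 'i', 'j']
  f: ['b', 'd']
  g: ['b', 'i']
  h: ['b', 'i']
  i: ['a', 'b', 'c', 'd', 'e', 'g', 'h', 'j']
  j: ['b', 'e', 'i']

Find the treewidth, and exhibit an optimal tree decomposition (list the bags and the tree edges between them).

Every bag has size at most 3, so the width is 3 − 1 = 2 and tw(G) ≤ 2. For the lower bound, the 3 vertices {b, d, f} are pairwise adjacent, and any tree decomposition puts a clique entirely inside one bag — forcing width ≥ 2. Hence tw(G) = 2 exactly.

Treewidth 2.
One optimal decomposition is:
Bags: B1 = {b, i, j}  B2 = {e, i, j}  B3 = {b, g, i}  B4 = {b, h, i}  B5 = {a, e, i}  B6 = {b, d, i}  B7 = {c, e, i}  B8 = {b, d, f}
Tree: B1–B2, B1–B3, B1–B4, B2–B5, B3–B6, B5–B7, B6–B8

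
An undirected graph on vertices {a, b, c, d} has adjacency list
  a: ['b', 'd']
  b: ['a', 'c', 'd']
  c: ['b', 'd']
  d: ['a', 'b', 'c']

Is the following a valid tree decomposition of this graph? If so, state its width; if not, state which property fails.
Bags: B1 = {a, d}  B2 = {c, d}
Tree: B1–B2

No — vertex b appears in no bag.

A tree decomposition must satisfy three properties: every vertex lies in some bag; for every edge, both endpoints lie together in some bag; and for every vertex, the bags containing it form a connected subtree. Here vertex b appears in no bag, so the decomposition is invalid.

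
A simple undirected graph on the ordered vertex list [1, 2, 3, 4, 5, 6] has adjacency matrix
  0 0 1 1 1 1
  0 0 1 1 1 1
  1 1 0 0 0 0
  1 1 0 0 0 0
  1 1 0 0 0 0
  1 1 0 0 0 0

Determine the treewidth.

A width-2 tree decomposition is:
Bags: B1 = {1, 2, 3}  B2 = {1, 2, 4}  B3 = {1, 2, 5}  B4 = {1, 2, 6}
Tree: B1–B2, B2–B3, B3–B4
Each bag holds 3 vertices, so the decomposition has width 2, which upper-bounds the treewidth. Since 3–2–4–1–3 is a cycle in G, G is not acyclic. Forests are exactly the graphs of treewidth ≤ 1, so tw(G) ≥ 2. Combining the bounds, tw(G) = 2.

2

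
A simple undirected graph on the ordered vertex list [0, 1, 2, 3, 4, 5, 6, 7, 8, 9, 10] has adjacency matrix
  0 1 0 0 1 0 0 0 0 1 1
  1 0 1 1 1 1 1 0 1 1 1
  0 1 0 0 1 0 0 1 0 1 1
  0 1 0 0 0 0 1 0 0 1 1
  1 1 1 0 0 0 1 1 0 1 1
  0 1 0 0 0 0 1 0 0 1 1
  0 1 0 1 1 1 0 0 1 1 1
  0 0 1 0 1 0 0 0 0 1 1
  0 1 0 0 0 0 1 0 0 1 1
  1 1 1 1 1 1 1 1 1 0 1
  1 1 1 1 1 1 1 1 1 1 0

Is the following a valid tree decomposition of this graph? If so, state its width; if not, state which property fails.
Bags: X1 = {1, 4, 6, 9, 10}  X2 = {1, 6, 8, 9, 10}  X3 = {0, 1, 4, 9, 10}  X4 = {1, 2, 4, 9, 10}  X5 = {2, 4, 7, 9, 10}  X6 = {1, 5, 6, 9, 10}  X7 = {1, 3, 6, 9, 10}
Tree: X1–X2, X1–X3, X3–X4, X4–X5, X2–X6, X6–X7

Yes; width 4.

Vertex coverage: the bags together contain {0, 1, 2, 3, 4, 5, 6, 7, 8, 9, 10}, the full vertex set. Edge coverage: each edge of G has both endpoints in at least one bag. Running intersection: for every vertex, the bags containing it form a connected subtree. All three properties hold, so this is a valid tree decomposition of width max|bag| − 1 = 4, and hence tw(G) ≤ 4.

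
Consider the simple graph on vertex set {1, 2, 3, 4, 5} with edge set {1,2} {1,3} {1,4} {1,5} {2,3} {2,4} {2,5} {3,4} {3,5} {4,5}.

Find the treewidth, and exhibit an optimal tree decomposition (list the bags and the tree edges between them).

Treewidth 4.
One optimal decomposition is:
Bags: B1 = {1, 2, 3, 4, 5}
Tree: (single bag)

A single bag containing all 5 vertices is trivially a valid decomposition of width 4. Conversely, {1, 2, 3, 4, 5} is a clique of size 5, and the vertices of any clique must share a bag in every tree decomposition; so some bag has ≥ 5 vertices and tw(G) ≥ 4. The upper and lower bounds meet at 4, so that is the treewidth.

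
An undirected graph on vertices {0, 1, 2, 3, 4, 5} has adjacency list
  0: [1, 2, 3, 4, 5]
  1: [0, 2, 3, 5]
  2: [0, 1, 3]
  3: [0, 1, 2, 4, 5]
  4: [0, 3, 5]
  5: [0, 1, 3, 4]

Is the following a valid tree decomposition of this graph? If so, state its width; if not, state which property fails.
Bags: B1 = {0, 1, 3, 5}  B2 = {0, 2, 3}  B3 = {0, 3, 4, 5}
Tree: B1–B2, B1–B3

A tree decomposition must satisfy three properties: every vertex lies in some bag; for every edge, both endpoints lie together in some bag; and for every vertex, the bags containing it form a connected subtree. Here edge (1,2) lies in no bag, so the decomposition is invalid.

No — edge (1,2) lies in no bag.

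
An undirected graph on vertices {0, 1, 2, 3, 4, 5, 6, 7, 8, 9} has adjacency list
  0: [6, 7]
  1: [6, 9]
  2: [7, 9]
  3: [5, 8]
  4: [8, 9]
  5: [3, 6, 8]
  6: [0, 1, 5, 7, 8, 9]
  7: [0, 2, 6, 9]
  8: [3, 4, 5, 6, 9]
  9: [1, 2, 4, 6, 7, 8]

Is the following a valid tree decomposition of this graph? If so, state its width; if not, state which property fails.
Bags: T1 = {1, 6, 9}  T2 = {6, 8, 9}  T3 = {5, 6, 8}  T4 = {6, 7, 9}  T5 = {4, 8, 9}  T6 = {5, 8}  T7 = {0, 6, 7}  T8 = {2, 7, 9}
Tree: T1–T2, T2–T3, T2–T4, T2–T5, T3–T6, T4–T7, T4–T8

No — vertex 3 appears in no bag.

A tree decomposition must satisfy three properties: every vertex lies in some bag; for every edge, both endpoints lie together in some bag; and for every vertex, the bags containing it form a connected subtree. Here vertex 3 appears in no bag, so the decomposition is invalid.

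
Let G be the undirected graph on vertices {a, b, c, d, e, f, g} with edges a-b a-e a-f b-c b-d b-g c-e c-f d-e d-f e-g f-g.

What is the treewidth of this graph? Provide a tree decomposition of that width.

Treewidth 3.
One such decomposition:
Bags: B1 = {b, c, e, f}  B2 = {a, b, e, f}  B3 = {b, e, f, g}  B4 = {b, d, e, f}
Tree: B1–B2, B2–B3, B3–B4

Every bag has size at most 4, so the width is 4 − 1 = 3 and tw(G) ≤ 3. For the lower bound: the 4 vertex sets {c,e}, {a,f}, {b}, {g} are disjoint, each induces a connected subgraph, and every pair is joined by at least one edge of G. Contracting each set to a single vertex therefore yields K_{4} as a minor, and since treewidth is minor-monotone, tw(G) ≥ tw(K_{4}) = 3. The upper and lower bounds meet at 3, so that is the treewidth.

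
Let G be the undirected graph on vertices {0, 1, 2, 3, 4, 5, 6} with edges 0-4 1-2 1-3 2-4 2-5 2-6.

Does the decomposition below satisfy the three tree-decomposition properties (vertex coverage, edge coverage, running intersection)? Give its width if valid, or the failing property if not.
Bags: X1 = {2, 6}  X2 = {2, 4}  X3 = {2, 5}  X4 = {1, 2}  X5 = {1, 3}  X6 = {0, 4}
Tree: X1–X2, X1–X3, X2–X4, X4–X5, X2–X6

Yes; width 1.

Vertex coverage: the bags together contain {0, 1, 2, 3, 4, 5, 6}, the full vertex set. Edge coverage: each edge of G has both endpoints in at least one bag. Running intersection: for every vertex, the bags containing it form a connected subtree. All three properties hold, so this is a valid tree decomposition of width max|bag| − 1 = 1, and hence tw(G) ≤ 1.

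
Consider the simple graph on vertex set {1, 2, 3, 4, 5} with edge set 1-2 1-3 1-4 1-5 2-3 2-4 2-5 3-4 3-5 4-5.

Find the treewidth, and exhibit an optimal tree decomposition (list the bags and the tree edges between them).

Treewidth 4.
One such decomposition:
Bags: B1 = {1, 2, 3, 4, 5}
Tree: (single bag)

With just one bag of size 5, the width is 5 − 1 = 4, so tw(G) ≤ 4. For the lower bound, the 5 vertices {1, 2, 3, 4, 5} are pairwise adjacent, and any tree decomposition puts a clique entirely inside one bag — forcing width ≥ 4. The upper and lower bounds meet at 4, so that is the treewidth.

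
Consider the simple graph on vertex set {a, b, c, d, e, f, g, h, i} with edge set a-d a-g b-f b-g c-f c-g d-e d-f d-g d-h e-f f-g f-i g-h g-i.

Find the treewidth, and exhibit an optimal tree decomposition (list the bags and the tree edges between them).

Treewidth 2.
Bags: B1 = {d, f, g}  B2 = {c, f, g}  B3 = {d, e, f}  B4 = {d, g, h}  B5 = {a, d, g}  B6 = {f, g, i}  B7 = {b, f, g}
Tree: B1–B2, B1–B3, B1–B4, B4–B5, B1–B6, B6–B7

The largest bag has 3 vertices, giving width 2; this decomposition certifies tw(G) ≤ 2. On the other hand G contains the 3-clique {a, d, g}. A clique must lie in a single bag of any decomposition, so no decomposition can have width below 2. Therefore the treewidth is 2.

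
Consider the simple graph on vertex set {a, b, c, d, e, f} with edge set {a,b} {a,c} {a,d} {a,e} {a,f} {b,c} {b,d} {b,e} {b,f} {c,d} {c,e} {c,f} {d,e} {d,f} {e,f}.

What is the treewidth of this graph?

5

A width-5 tree decomposition is:
Bags: B1 = {a, b, c, d, e, f}
Tree: (single bag)
A single bag containing all 6 vertices is trivially a valid decomposition of width 5. Conversely, {a, b, c, d, e, f} is a clique of size 6, and the vertices of any clique must share a bag in every tree decomposition; so some bag has ≥ 6 vertices and tw(G) ≥ 5. Combining the bounds, tw(G) = 5.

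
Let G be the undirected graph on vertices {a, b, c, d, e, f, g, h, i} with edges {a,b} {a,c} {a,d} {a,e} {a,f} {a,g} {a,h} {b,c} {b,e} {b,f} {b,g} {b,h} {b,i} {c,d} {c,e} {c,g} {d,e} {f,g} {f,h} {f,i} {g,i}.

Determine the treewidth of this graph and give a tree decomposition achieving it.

The largest bag has 4 vertices, giving width 3; this decomposition certifies tw(G) ≤ 3. On the other hand G contains the 4-clique {a, c, d, e}. A clique must lie in a single bag of any decomposition, so no decomposition can have width below 3. Hence tw(G) = 3 exactly.

Treewidth 3.
Bags: B1 = {a, b, c, g}  B2 = {a, b, f, g}  B3 = {a, b, f, h}  B4 = {a, b, c, e}  B5 = {b, f, g, i}  B6 = {a, c, d, e}
Tree: B1–B2, B2–B3, B1–B4, B2–B5, B4–B6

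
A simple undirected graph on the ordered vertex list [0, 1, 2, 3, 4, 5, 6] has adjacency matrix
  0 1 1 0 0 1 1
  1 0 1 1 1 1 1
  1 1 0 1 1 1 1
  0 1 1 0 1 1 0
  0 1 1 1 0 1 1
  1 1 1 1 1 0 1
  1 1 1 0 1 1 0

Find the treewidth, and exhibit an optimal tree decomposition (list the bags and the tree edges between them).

Treewidth 4.
Bags: B1 = {1, 2, 3, 4, 5}  B2 = {1, 2, 4, 5, 6}  B3 = {0, 1, 2, 5, 6}
Tree: B1–B2, B2–B3

The largest bag has 5 vertices, giving width 4; this decomposition certifies tw(G) ≤ 4. On the other hand G contains the 5-clique {0, 1, 2, 5, 6}. A clique must lie in a single bag of any decomposition, so no decomposition can have width below 4. Combining the bounds, tw(G) = 4.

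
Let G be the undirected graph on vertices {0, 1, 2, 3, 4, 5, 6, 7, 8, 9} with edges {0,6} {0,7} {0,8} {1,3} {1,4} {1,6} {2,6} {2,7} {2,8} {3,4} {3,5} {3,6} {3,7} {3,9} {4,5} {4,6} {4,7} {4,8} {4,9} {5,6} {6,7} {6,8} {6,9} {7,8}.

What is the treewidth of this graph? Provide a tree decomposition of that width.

Treewidth 3.
One optimal decomposition is:
Bags: B1 = {0, 6, 7, 8}  B2 = {4, 6, 7, 8}  B3 = {3, 4, 6, 7}  B4 = {2, 6, 7, 8}  B5 = {3, 4, 5, 6}  B6 = {3, 4, 6, 9}  B7 = {1, 3, 4, 6}
Tree: B1–B2, B2–B3, B1–B4, B3–B5, B5–B6, B6–B7

The largest bag has 4 vertices, giving width 3; this decomposition certifies tw(G) ≤ 3. For the lower bound, the 4 vertices {0, 6, 7, 8} are pairwise adjacent, and any tree decomposition puts a clique entirely inside one bag — forcing width ≥ 3. Hence tw(G) = 3 exactly.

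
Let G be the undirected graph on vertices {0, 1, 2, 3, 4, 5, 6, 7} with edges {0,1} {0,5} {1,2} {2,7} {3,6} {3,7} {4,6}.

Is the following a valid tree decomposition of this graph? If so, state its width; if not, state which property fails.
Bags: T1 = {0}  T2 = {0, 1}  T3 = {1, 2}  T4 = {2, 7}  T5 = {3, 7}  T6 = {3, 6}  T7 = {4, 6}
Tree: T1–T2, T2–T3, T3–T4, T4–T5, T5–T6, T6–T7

No — vertex 5 appears in no bag.

A tree decomposition must satisfy three properties: every vertex lies in some bag; for every edge, both endpoints lie together in some bag; and for every vertex, the bags containing it form a connected subtree. Here vertex 5 appears in no bag, so the decomposition is invalid.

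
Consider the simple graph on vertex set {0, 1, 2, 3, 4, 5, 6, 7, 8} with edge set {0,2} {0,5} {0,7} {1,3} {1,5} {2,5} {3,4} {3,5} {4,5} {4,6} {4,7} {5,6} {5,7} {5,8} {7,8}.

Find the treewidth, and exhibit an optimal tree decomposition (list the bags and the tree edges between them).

Each bag holds 3 vertices, so the decomposition has width 2, which upper-bounds the treewidth. On the other hand G contains the 3-clique {0, 2, 5}. A clique must lie in a single bag of any decomposition, so no decomposition can have width below 2. Combining the bounds, tw(G) = 2.

Treewidth 2.
One such decomposition:
Bags: B1 = {0, 5, 7}  B2 = {5, 7, 8}  B3 = {4, 5, 7}  B4 = {3, 4, 5}  B5 = {1, 3, 5}  B6 = {4, 5, 6}  B7 = {0, 2, 5}
Tree: B1–B2, B1–B3, B3–B4, B4–B5, B4–B6, B1–B7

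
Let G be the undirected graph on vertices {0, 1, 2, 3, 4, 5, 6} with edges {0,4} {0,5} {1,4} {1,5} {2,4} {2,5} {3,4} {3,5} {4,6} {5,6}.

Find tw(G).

A width-2 tree decomposition is:
Bags: B1 = {4, 5, 6}  B2 = {0, 4, 5}  B3 = {2, 4, 5}  B4 = {3, 4, 5}  B5 = {1, 4, 5}
Tree: B1–B2, B2–B3, B3–B4, B4–B5
Every bag has size at most 3, so the width is 3 − 1 = 2 and tw(G) ≤ 2. For the lower bound, G contains the cycle 4–6–5–0–4, so G is not a forest; only forests have treewidth ≤ 1, hence tw(G) ≥ 2. The upper and lower bounds meet at 2, so that is the treewidth.

2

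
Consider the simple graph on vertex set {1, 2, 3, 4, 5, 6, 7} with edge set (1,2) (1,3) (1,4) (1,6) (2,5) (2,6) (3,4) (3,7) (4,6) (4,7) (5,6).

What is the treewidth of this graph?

2

A width-2 tree decomposition is:
Bags: B1 = {1, 4, 6}  B2 = {1, 2, 6}  B3 = {1, 3, 4}  B4 = {2, 5, 6}  B5 = {3, 4, 7}
Tree: B1–B2, B1–B3, B2–B4, B3–B5
Each bag holds 3 vertices, so the decomposition has width 2, which upper-bounds the treewidth. On the other hand G contains the 3-clique {1, 2, 6}. A clique must lie in a single bag of any decomposition, so no decomposition can have width below 2. Therefore the treewidth is 2.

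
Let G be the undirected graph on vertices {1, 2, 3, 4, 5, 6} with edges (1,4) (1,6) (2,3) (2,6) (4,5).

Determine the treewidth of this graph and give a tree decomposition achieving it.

Treewidth 1.
One such decomposition:
Bags: B1 = {2, 3}  B2 = {2, 6}  B3 = {1, 6}  B4 = {1, 4}  B5 = {4, 5}
Tree: B1–B2, B2–B3, B3–B4, B4–B5

Every bag has size at most 2, so the width is 2 − 1 = 1 and tw(G) ≤ 1. Since G has at least one edge (e.g. 3–2), it is not an edgeless graph, so tw(G) ≥ 1. Combining the bounds, tw(G) = 1.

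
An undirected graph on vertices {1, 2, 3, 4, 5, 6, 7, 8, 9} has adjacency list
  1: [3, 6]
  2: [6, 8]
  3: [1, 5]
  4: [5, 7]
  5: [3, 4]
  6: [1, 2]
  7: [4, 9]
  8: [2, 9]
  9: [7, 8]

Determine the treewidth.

2

A width-2 tree decomposition is:
Bags: B1 = {2, 6, 8}  B2 = {1, 6, 8}  B3 = {1, 3, 8}  B4 = {3, 5, 8}  B5 = {4, 5, 8}  B6 = {4, 7, 8}  B7 = {7, 8, 9}
Tree: B1–B2, B2–B3, B3–B4, B4–B5, B5–B6, B6–B7
The largest bag has 3 vertices, giving width 2; this decomposition certifies tw(G) ≤ 2. Since 8–2–6–1–3–5–4–7–9–8 is a cycle in G, G is not acyclic. Forests are exactly the graphs of treewidth ≤ 1, so tw(G) ≥ 2. Hence tw(G) = 2 exactly.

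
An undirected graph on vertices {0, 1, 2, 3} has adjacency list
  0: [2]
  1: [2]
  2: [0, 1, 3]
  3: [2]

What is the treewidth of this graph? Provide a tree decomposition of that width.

Each bag holds 2 vertices, so the decomposition has width 1, which upper-bounds the treewidth. G has an edge, so its treewidth is at least 1. Hence tw(G) = 1 exactly.

Treewidth 1.
One such decomposition:
Bags: B1 = {1, 2}  B2 = {0, 2}  B3 = {2, 3}
Tree: B1–B2, B1–B3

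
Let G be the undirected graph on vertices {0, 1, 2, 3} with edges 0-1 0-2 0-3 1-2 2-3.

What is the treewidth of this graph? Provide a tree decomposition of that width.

Treewidth 2.
Bags: B1 = {0, 1, 2}  B2 = {0, 2, 3}
Tree: B1–B2

Each bag holds 3 vertices, so the decomposition has width 2, which upper-bounds the treewidth. On the other hand G contains the 3-clique {0, 1, 2}. A clique must lie in a single bag of any decomposition, so no decomposition can have width below 2. Combining the bounds, tw(G) = 2.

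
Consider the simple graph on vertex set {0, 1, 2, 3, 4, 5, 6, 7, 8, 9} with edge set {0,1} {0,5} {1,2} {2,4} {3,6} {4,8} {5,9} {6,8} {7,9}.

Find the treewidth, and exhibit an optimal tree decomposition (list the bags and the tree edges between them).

Every bag has size at most 2, so the width is 2 − 1 = 1 and tw(G) ≤ 1. Any graph with an edge has treewidth ≥ 1, and G has the edge 3–6. Combining the bounds, tw(G) = 1.

Treewidth 1.
Bags: B1 = {3, 6}  B2 = {6, 8}  B3 = {4, 8}  B4 = {2, 4}  B5 = {1, 2}  B6 = {0, 1}  B7 = {0, 5}  B8 = {5, 9}  B9 = {7, 9}
Tree: B1–B2, B2–B3, B3–B4, B4–B5, B5–B6, B6–B7, B7–B8, B8–B9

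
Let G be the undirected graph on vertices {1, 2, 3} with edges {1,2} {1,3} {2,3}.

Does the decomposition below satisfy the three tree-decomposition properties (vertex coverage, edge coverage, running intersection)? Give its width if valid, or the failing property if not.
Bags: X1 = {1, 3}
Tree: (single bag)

A tree decomposition must satisfy three properties: every vertex lies in some bag; for every edge, both endpoints lie together in some bag; and for every vertex, the bags containing it form a connected subtree. Here vertex 2 appears in no bag, so the decomposition is invalid.

No — vertex 2 appears in no bag.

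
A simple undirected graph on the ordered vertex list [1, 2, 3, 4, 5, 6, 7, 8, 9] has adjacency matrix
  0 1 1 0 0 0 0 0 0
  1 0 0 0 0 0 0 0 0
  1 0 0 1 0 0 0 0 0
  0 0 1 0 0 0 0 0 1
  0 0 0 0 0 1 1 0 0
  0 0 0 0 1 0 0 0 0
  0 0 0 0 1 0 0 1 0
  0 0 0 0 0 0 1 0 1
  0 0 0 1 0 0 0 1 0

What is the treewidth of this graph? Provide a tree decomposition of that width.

Every bag has size at most 2, so the width is 2 − 1 = 1 and tw(G) ≤ 1. G has an edge, so its treewidth is at least 1. The upper and lower bounds meet at 1, so that is the treewidth.

Treewidth 1.
One such decomposition:
Bags: B1 = {5, 6}  B2 = {5, 7}  B3 = {7, 8}  B4 = {8, 9}  B5 = {4, 9}  B6 = {3, 4}  B7 = {1, 3}  B8 = {1, 2}
Tree: B1–B2, B2–B3, B3–B4, B4–B5, B5–B6, B6–B7, B7–B8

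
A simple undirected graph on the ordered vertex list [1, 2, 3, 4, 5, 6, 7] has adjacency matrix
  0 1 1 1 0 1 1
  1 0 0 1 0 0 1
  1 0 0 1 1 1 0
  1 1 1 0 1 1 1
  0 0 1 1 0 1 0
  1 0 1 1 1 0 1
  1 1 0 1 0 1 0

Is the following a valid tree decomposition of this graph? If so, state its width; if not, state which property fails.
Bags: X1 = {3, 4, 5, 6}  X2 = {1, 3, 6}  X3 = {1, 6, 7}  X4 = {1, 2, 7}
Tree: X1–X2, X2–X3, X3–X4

No — edge (4,1) lies in no bag.

A tree decomposition must satisfy three properties: every vertex lies in some bag; for every edge, both endpoints lie together in some bag; and for every vertex, the bags containing it form a connected subtree. Here edge (4,1) lies in no bag, so the decomposition is invalid.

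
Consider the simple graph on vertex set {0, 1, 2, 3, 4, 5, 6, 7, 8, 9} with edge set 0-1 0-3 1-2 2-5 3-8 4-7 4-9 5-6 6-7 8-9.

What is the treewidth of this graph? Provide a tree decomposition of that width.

Each bag holds 3 vertices, so the decomposition has width 2, which upper-bounds the treewidth. For the lower bound, G contains the cycle 9–8–3–0–1–2–5–6–7–4–9, so G is not a forest; only forests have treewidth ≤ 1, hence tw(G) ≥ 2. Hence tw(G) = 2 exactly.

Treewidth 2.
Bags: B1 = {3, 8, 9}  B2 = {0, 3, 9}  B3 = {0, 1, 9}  B4 = {1, 2, 9}  B5 = {2, 5, 9}  B6 = {5, 6, 9}  B7 = {6, 7, 9}  B8 = {4, 7, 9}
Tree: B1–B2, B2–B3, B3–B4, B4–B5, B5–B6, B6–B7, B7–B8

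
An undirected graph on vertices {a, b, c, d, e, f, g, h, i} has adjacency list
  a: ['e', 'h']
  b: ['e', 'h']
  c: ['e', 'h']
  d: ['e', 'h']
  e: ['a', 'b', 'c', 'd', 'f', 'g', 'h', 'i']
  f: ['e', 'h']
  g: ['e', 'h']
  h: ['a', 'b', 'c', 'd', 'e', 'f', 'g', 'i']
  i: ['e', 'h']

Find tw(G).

2

A width-2 tree decomposition is:
Bags: B1 = {e, f, h}  B2 = {a, e, h}  B3 = {e, h, i}  B4 = {b, e, h}  B5 = {e, g, h}  B6 = {d, e, h}  B7 = {c, e, h}
Tree: B1–B2, B1–B3, B3–B4, B3–B5, B5–B6, B3–B7
Every bag has size at most 3, so the width is 3 − 1 = 2 and tw(G) ≤ 2. Conversely, {d, e, h} is a clique of size 3, and the vertices of any clique must share a bag in every tree decomposition; so some bag has ≥ 3 vertices and tw(G) ≥ 2. Combining the bounds, tw(G) = 2.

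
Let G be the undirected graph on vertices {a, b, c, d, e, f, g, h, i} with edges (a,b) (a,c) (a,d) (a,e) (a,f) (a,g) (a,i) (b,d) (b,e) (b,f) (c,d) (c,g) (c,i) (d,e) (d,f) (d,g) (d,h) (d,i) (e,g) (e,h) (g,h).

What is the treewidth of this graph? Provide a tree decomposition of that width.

Each bag holds 4 vertices, so the decomposition has width 3, which upper-bounds the treewidth. On the other hand G contains the 4-clique {d, e, g, h}. A clique must lie in a single bag of any decomposition, so no decomposition can have width below 3. Hence tw(G) = 3 exactly.

Treewidth 3.
Bags: B1 = {d, e, g, h}  B2 = {a, d, e, g}  B3 = {a, c, d, g}  B4 = {a, c, d, i}  B5 = {a, b, d, e}  B6 = {a, b, d, f}
Tree: B1–B2, B2–B3, B3–B4, B2–B5, B5–B6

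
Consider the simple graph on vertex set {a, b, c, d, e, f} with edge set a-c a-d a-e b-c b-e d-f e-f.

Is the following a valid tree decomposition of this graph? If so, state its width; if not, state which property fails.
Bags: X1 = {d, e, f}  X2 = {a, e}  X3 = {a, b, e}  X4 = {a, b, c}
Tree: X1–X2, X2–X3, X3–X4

No — edge (d,a) lies in no bag.

A tree decomposition must satisfy three properties: every vertex lies in some bag; for every edge, both endpoints lie together in some bag; and for every vertex, the bags containing it form a connected subtree. Here edge (d,a) lies in no bag, so the decomposition is invalid.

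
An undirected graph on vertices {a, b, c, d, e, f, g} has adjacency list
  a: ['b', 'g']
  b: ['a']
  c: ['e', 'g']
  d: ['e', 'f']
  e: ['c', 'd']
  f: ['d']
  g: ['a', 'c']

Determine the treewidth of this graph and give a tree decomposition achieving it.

Each bag holds 2 vertices, so the decomposition has width 1, which upper-bounds the treewidth. Any graph with an edge has treewidth ≥ 1, and G has the edge f–d. The upper and lower bounds meet at 1, so that is the treewidth.

Treewidth 1.
Bags: B1 = {d, f}  B2 = {d, e}  B3 = {c, e}  B4 = {c, g}  B5 = {a, g}  B6 = {a, b}
Tree: B1–B2, B2–B3, B3–B4, B4–B5, B5–B6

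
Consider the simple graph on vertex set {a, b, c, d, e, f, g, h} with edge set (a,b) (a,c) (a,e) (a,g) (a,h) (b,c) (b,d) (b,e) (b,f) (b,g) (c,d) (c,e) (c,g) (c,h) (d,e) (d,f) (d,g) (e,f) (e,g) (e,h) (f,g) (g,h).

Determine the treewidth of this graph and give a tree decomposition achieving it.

Each bag holds 5 vertices, so the decomposition has width 4, which upper-bounds the treewidth. For the lower bound, the 5 vertices {a, c, e, g, h} are pairwise adjacent, and any tree decomposition puts a clique entirely inside one bag — forcing width ≥ 4. Hence tw(G) = 4 exactly.

Treewidth 4.
One optimal decomposition is:
Bags: B1 = {a, b, c, e, g}  B2 = {b, c, d, e, g}  B3 = {a, c, e, g, h}  B4 = {b, d, e, f, g}
Tree: B1–B2, B1–B3, B2–B4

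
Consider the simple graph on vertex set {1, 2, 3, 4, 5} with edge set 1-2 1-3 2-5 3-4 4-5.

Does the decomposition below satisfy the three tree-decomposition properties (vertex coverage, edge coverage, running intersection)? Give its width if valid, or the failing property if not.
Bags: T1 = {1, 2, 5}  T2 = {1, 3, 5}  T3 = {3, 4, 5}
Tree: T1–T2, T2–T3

Yes; width 2.

Checking the three conditions: (i) the bags cover all of {1, 2, 3, 4, 5}; (ii) for each edge, some bag contains both endpoints; (iii) the bags containing any fixed vertex form a subtree. All hold, so the decomposition is valid with width 3 − 1 = 2.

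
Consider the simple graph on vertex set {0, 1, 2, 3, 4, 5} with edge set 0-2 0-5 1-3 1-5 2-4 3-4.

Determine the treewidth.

2

A width-2 tree decomposition is:
Bags: B1 = {0, 2, 5}  B2 = {2, 4, 5}  B3 = {3, 4, 5}  B4 = {1, 3, 5}
Tree: B1–B2, B2–B3, B3–B4
The largest bag has 3 vertices, giving width 2; this decomposition certifies tw(G) ≤ 2. Since 5–0–2–4–3–1–5 is a cycle in G, G is not acyclic. Forests are exactly the graphs of treewidth ≤ 1, so tw(G) ≥ 2. Hence tw(G) = 2 exactly.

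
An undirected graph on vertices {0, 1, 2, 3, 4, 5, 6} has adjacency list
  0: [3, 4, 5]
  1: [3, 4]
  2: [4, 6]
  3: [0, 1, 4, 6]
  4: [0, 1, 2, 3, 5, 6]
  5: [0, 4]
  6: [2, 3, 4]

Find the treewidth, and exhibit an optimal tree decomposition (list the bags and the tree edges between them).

Every bag has size at most 3, so the width is 3 − 1 = 2 and tw(G) ≤ 2. On the other hand G contains the 3-clique {2, 4, 6}. A clique must lie in a single bag of any decomposition, so no decomposition can have width below 2. Combining the bounds, tw(G) = 2.

Treewidth 2.
Bags: B1 = {3, 4, 6}  B2 = {0, 3, 4}  B3 = {2, 4, 6}  B4 = {1, 3, 4}  B5 = {0, 4, 5}
Tree: B1–B2, B1–B3, B2–B4, B2–B5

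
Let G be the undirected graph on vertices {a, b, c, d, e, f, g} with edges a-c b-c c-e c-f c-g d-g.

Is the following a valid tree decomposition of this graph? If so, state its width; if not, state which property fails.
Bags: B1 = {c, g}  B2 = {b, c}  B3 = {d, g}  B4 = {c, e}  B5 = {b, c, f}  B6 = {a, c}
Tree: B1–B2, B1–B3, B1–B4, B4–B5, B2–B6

No — bags containing vertex b are not connected in the tree.

A tree decomposition must satisfy three properties: every vertex lies in some bag; for every edge, both endpoints lie together in some bag; and for every vertex, the bags containing it form a connected subtree. Here bags containing vertex b are not connected in the tree, so the decomposition is invalid.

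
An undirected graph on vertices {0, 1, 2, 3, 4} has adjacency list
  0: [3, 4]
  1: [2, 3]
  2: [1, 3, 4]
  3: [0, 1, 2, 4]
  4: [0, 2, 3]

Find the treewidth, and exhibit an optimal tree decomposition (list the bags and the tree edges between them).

The largest bag has 3 vertices, giving width 2; this decomposition certifies tw(G) ≤ 2. For the lower bound, the 3 vertices {0, 3, 4} are pairwise adjacent, and any tree decomposition puts a clique entirely inside one bag — forcing width ≥ 2. Combining the bounds, tw(G) = 2.

Treewidth 2.
One optimal decomposition is:
Bags: B1 = {2, 3, 4}  B2 = {0, 3, 4}  B3 = {1, 2, 3}
Tree: B1–B2, B1–B3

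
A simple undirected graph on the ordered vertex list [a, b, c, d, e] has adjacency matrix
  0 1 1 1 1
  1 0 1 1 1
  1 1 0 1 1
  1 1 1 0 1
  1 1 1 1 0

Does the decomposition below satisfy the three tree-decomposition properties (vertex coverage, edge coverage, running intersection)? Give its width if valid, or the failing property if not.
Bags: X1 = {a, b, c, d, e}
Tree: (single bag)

Checking the three conditions: (i) the bags cover all of {a, b, c, d, e}; (ii) for each edge, some bag contains both endpoints; (iii) the bags containing any fixed vertex form a subtree. All hold, so the decomposition is valid with width 5 − 1 = 4.

Yes; width 4.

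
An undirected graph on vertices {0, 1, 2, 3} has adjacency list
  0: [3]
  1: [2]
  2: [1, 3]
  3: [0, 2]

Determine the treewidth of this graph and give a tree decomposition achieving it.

Each bag holds 2 vertices, so the decomposition has width 1, which upper-bounds the treewidth. Since G has at least one edge (e.g. 3–0), it is not an edgeless graph, so tw(G) ≥ 1. Combining the bounds, tw(G) = 1.

Treewidth 1.
One optimal decomposition is:
Bags: B1 = {0, 3}  B2 = {2, 3}  B3 = {1, 2}
Tree: B1–B2, B2–B3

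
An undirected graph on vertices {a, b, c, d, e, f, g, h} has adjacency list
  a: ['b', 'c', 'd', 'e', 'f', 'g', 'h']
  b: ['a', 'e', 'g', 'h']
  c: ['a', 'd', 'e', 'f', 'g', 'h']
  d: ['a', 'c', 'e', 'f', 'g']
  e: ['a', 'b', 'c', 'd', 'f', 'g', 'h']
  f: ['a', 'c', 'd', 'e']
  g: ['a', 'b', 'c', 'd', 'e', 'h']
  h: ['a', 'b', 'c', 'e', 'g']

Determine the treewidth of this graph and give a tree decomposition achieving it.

Treewidth 4.
Bags: B1 = {a, c, d, e, f}  B2 = {a, c, d, e, g}  B3 = {a, c, e, g, h}  B4 = {a, b, e, g, h}
Tree: B1–B2, B2–B3, B3–B4

Each bag holds 5 vertices, so the decomposition has width 4, which upper-bounds the treewidth. On the other hand G contains the 5-clique {a, c, d, e, g}. A clique must lie in a single bag of any decomposition, so no decomposition can have width below 4. The upper and lower bounds meet at 4, so that is the treewidth.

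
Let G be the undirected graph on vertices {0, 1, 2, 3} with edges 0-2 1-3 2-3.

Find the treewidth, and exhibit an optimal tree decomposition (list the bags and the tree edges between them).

Each bag holds 2 vertices, so the decomposition has width 1, which upper-bounds the treewidth. Since G has at least one edge (e.g. 0–2), it is not an edgeless graph, so tw(G) ≥ 1. The upper and lower bounds meet at 1, so that is the treewidth.

Treewidth 1.
Bags: B1 = {0, 2}  B2 = {2, 3}  B3 = {1, 3}
Tree: B1–B2, B2–B3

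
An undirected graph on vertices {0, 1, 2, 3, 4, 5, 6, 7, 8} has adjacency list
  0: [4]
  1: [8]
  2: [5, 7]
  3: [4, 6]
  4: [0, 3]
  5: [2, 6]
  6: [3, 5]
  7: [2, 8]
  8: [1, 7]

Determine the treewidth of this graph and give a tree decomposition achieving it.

Treewidth 1.
One optimal decomposition is:
Bags: B1 = {0, 4}  B2 = {3, 4}  B3 = {3, 6}  B4 = {5, 6}  B5 = {2, 5}  B6 = {2, 7}  B7 = {7, 8}  B8 = {1, 8}
Tree: B1–B2, B2–B3, B3–B4, B4–B5, B5–B6, B6–B7, B7–B8

Each bag holds 2 vertices, so the decomposition has width 1, which upper-bounds the treewidth. Any graph with an edge has treewidth ≥ 1, and G has the edge 0–4. The upper and lower bounds meet at 1, so that is the treewidth.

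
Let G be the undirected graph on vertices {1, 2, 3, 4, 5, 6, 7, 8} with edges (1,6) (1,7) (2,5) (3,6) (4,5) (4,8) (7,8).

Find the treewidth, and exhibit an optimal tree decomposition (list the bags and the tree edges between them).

Treewidth 1.
One such decomposition:
Bags: B1 = {2, 5}  B2 = {4, 5}  B3 = {4, 8}  B4 = {7, 8}  B5 = {1, 7}  B6 = {1, 6}  B7 = {3, 6}
Tree: B1–B2, B2–B3, B3–B4, B4–B5, B5–B6, B6–B7

Each bag holds 2 vertices, so the decomposition has width 1, which upper-bounds the treewidth. G has an edge, so its treewidth is at least 1. Therefore the treewidth is 1.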